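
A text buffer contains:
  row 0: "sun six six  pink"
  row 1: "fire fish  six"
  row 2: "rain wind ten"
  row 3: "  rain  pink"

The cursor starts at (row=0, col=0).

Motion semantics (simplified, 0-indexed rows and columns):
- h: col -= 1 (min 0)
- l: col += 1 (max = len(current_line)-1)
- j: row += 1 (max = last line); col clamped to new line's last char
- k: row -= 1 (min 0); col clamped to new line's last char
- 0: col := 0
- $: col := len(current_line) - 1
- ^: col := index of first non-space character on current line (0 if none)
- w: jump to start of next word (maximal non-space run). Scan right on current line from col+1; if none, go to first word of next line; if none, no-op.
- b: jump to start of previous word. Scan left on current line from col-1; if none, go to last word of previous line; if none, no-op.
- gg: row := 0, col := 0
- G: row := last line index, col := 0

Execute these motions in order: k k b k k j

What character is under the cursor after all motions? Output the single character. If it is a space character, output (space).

After 1 (k): row=0 col=0 char='s'
After 2 (k): row=0 col=0 char='s'
After 3 (b): row=0 col=0 char='s'
After 4 (k): row=0 col=0 char='s'
After 5 (k): row=0 col=0 char='s'
After 6 (j): row=1 col=0 char='f'

Answer: f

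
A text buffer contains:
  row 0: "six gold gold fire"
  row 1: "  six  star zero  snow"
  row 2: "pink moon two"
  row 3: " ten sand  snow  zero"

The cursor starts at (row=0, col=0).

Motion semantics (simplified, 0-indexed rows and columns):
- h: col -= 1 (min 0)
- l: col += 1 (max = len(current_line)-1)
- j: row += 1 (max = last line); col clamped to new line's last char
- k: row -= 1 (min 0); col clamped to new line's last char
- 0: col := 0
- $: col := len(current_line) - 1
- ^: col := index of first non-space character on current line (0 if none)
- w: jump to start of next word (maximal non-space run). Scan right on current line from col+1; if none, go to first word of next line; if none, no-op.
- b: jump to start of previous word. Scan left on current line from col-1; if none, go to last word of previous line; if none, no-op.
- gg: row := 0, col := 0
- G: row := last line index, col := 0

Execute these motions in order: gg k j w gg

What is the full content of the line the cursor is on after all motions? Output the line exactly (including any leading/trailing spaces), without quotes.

Answer: six gold gold fire

Derivation:
After 1 (gg): row=0 col=0 char='s'
After 2 (k): row=0 col=0 char='s'
After 3 (j): row=1 col=0 char='_'
After 4 (w): row=1 col=2 char='s'
After 5 (gg): row=0 col=0 char='s'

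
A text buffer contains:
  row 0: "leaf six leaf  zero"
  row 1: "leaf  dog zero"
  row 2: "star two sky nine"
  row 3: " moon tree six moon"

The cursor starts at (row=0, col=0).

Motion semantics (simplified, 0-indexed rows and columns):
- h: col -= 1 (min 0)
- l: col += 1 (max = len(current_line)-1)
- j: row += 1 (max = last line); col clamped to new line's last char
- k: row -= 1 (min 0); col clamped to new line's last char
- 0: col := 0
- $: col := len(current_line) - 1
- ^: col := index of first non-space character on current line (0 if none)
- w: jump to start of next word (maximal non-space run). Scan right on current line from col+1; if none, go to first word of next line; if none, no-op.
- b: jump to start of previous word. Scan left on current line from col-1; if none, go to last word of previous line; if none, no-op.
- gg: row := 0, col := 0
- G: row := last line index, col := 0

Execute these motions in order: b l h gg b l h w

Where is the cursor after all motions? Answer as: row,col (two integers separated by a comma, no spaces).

Answer: 0,5

Derivation:
After 1 (b): row=0 col=0 char='l'
After 2 (l): row=0 col=1 char='e'
After 3 (h): row=0 col=0 char='l'
After 4 (gg): row=0 col=0 char='l'
After 5 (b): row=0 col=0 char='l'
After 6 (l): row=0 col=1 char='e'
After 7 (h): row=0 col=0 char='l'
After 8 (w): row=0 col=5 char='s'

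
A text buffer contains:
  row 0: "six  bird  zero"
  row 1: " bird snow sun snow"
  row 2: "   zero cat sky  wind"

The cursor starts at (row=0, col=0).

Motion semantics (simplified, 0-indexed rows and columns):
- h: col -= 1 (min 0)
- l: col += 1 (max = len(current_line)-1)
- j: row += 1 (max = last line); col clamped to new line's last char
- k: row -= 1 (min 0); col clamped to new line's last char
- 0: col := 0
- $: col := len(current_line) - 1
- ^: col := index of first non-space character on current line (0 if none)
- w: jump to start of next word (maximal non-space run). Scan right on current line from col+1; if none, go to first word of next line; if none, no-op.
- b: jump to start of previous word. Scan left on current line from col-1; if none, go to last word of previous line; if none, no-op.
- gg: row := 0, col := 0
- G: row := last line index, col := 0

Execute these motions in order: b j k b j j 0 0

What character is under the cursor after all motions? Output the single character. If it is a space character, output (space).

Answer: (space)

Derivation:
After 1 (b): row=0 col=0 char='s'
After 2 (j): row=1 col=0 char='_'
After 3 (k): row=0 col=0 char='s'
After 4 (b): row=0 col=0 char='s'
After 5 (j): row=1 col=0 char='_'
After 6 (j): row=2 col=0 char='_'
After 7 (0): row=2 col=0 char='_'
After 8 (0): row=2 col=0 char='_'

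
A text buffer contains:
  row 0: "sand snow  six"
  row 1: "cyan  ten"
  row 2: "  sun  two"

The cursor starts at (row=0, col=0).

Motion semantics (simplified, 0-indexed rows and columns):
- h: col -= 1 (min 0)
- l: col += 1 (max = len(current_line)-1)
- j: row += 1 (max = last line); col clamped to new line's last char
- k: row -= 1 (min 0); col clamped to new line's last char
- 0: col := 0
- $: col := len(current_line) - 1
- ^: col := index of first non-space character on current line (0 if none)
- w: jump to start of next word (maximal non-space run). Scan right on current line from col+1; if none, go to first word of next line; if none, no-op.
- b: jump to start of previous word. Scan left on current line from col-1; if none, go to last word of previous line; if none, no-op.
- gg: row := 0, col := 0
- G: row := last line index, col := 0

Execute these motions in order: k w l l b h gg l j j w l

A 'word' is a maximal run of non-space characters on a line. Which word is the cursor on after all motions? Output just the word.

Answer: sun

Derivation:
After 1 (k): row=0 col=0 char='s'
After 2 (w): row=0 col=5 char='s'
After 3 (l): row=0 col=6 char='n'
After 4 (l): row=0 col=7 char='o'
After 5 (b): row=0 col=5 char='s'
After 6 (h): row=0 col=4 char='_'
After 7 (gg): row=0 col=0 char='s'
After 8 (l): row=0 col=1 char='a'
After 9 (j): row=1 col=1 char='y'
After 10 (j): row=2 col=1 char='_'
After 11 (w): row=2 col=2 char='s'
After 12 (l): row=2 col=3 char='u'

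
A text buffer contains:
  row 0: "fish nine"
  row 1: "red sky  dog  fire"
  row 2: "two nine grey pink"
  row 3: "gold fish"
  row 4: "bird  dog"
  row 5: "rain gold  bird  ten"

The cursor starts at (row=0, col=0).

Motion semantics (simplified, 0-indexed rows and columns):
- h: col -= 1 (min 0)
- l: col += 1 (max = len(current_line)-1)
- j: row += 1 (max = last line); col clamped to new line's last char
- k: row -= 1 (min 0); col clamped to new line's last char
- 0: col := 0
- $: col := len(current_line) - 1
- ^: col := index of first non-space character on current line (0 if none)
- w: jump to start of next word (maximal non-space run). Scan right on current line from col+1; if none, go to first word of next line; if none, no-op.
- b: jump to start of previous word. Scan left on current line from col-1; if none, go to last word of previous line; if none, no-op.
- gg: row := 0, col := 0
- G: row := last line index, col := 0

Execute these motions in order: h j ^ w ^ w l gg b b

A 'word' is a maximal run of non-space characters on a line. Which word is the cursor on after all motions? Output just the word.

After 1 (h): row=0 col=0 char='f'
After 2 (j): row=1 col=0 char='r'
After 3 (^): row=1 col=0 char='r'
After 4 (w): row=1 col=4 char='s'
After 5 (^): row=1 col=0 char='r'
After 6 (w): row=1 col=4 char='s'
After 7 (l): row=1 col=5 char='k'
After 8 (gg): row=0 col=0 char='f'
After 9 (b): row=0 col=0 char='f'
After 10 (b): row=0 col=0 char='f'

Answer: fish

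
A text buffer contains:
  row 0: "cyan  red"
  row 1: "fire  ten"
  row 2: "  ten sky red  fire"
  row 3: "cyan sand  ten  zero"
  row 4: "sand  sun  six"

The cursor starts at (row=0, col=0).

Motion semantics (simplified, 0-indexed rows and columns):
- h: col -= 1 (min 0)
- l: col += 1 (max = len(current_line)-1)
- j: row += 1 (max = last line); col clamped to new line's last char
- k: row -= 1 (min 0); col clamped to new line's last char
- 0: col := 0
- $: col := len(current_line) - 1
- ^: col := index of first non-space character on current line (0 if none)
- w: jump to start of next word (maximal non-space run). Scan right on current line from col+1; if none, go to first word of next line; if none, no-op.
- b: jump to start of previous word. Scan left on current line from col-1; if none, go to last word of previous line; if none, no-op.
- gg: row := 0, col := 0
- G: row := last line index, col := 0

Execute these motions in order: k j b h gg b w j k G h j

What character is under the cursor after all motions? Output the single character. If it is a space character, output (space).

After 1 (k): row=0 col=0 char='c'
After 2 (j): row=1 col=0 char='f'
After 3 (b): row=0 col=6 char='r'
After 4 (h): row=0 col=5 char='_'
After 5 (gg): row=0 col=0 char='c'
After 6 (b): row=0 col=0 char='c'
After 7 (w): row=0 col=6 char='r'
After 8 (j): row=1 col=6 char='t'
After 9 (k): row=0 col=6 char='r'
After 10 (G): row=4 col=0 char='s'
After 11 (h): row=4 col=0 char='s'
After 12 (j): row=4 col=0 char='s'

Answer: s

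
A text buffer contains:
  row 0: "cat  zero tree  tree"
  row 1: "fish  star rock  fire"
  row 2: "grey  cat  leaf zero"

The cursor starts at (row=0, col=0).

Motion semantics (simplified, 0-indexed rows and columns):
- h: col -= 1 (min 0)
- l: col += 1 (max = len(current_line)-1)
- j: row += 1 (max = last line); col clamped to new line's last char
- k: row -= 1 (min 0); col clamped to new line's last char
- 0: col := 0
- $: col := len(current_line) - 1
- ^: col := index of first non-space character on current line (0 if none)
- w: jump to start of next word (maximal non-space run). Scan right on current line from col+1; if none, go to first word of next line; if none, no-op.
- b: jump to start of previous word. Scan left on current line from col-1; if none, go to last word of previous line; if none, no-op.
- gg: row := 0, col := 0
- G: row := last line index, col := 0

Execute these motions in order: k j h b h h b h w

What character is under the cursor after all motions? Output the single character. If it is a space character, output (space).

Answer: t

Derivation:
After 1 (k): row=0 col=0 char='c'
After 2 (j): row=1 col=0 char='f'
After 3 (h): row=1 col=0 char='f'
After 4 (b): row=0 col=16 char='t'
After 5 (h): row=0 col=15 char='_'
After 6 (h): row=0 col=14 char='_'
After 7 (b): row=0 col=10 char='t'
After 8 (h): row=0 col=9 char='_'
After 9 (w): row=0 col=10 char='t'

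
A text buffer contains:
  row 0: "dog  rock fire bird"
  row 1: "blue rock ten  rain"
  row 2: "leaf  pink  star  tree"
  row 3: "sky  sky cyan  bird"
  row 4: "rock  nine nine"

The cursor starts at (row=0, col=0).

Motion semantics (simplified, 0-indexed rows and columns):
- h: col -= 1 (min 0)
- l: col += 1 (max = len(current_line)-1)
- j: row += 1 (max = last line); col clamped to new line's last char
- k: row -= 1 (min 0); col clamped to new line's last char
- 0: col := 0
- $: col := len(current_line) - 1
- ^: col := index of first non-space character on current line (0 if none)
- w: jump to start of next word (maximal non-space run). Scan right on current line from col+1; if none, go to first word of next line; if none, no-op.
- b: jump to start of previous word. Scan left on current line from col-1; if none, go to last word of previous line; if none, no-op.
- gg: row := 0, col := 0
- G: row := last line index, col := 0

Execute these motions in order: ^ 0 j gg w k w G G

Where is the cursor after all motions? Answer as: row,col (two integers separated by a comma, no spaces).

After 1 (^): row=0 col=0 char='d'
After 2 (0): row=0 col=0 char='d'
After 3 (j): row=1 col=0 char='b'
After 4 (gg): row=0 col=0 char='d'
After 5 (w): row=0 col=5 char='r'
After 6 (k): row=0 col=5 char='r'
After 7 (w): row=0 col=10 char='f'
After 8 (G): row=4 col=0 char='r'
After 9 (G): row=4 col=0 char='r'

Answer: 4,0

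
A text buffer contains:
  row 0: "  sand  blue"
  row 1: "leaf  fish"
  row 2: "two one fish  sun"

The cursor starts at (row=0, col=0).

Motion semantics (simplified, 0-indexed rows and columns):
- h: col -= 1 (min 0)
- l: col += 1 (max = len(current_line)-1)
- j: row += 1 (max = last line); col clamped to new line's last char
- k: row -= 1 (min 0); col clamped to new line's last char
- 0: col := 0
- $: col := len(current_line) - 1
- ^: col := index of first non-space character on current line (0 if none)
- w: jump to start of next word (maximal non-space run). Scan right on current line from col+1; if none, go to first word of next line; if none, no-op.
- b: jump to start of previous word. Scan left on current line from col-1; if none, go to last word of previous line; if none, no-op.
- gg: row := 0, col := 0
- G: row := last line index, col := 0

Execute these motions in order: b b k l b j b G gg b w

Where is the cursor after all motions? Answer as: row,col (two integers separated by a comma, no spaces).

After 1 (b): row=0 col=0 char='_'
After 2 (b): row=0 col=0 char='_'
After 3 (k): row=0 col=0 char='_'
After 4 (l): row=0 col=1 char='_'
After 5 (b): row=0 col=1 char='_'
After 6 (j): row=1 col=1 char='e'
After 7 (b): row=1 col=0 char='l'
After 8 (G): row=2 col=0 char='t'
After 9 (gg): row=0 col=0 char='_'
After 10 (b): row=0 col=0 char='_'
After 11 (w): row=0 col=2 char='s'

Answer: 0,2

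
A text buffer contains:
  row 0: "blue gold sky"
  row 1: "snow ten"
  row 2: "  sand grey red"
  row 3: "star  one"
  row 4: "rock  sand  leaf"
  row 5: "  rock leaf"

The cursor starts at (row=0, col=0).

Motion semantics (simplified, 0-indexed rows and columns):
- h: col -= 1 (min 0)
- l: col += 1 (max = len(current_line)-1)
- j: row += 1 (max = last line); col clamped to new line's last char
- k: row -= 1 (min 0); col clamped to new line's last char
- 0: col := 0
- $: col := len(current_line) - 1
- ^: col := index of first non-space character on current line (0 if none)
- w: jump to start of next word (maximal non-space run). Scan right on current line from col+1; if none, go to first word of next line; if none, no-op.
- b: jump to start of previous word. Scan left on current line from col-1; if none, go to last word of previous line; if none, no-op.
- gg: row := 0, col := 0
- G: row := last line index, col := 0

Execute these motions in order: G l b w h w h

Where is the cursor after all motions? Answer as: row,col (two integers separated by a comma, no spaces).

After 1 (G): row=5 col=0 char='_'
After 2 (l): row=5 col=1 char='_'
After 3 (b): row=4 col=12 char='l'
After 4 (w): row=5 col=2 char='r'
After 5 (h): row=5 col=1 char='_'
After 6 (w): row=5 col=2 char='r'
After 7 (h): row=5 col=1 char='_'

Answer: 5,1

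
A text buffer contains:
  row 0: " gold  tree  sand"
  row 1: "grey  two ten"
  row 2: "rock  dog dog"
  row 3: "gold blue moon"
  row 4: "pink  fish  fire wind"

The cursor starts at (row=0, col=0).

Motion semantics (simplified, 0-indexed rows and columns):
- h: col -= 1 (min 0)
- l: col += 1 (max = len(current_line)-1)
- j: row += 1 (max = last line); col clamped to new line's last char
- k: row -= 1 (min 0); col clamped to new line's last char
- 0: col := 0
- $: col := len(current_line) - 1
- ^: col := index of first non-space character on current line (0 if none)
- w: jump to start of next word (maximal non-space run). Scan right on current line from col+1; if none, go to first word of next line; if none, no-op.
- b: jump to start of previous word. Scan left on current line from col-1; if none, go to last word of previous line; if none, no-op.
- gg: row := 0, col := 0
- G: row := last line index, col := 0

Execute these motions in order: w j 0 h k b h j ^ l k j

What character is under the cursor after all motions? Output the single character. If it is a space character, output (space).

After 1 (w): row=0 col=1 char='g'
After 2 (j): row=1 col=1 char='r'
After 3 (0): row=1 col=0 char='g'
After 4 (h): row=1 col=0 char='g'
After 5 (k): row=0 col=0 char='_'
After 6 (b): row=0 col=0 char='_'
After 7 (h): row=0 col=0 char='_'
After 8 (j): row=1 col=0 char='g'
After 9 (^): row=1 col=0 char='g'
After 10 (l): row=1 col=1 char='r'
After 11 (k): row=0 col=1 char='g'
After 12 (j): row=1 col=1 char='r'

Answer: r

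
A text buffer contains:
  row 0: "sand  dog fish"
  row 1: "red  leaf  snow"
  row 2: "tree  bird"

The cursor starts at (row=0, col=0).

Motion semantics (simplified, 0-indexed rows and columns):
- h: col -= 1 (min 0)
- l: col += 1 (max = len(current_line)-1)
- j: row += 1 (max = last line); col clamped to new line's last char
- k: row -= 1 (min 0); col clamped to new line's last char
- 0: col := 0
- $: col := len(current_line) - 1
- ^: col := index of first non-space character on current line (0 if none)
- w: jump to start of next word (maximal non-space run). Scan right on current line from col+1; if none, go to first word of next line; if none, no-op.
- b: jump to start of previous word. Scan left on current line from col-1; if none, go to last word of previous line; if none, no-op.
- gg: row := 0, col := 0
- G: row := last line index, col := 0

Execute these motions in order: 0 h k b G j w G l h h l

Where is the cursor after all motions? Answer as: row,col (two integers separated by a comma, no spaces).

After 1 (0): row=0 col=0 char='s'
After 2 (h): row=0 col=0 char='s'
After 3 (k): row=0 col=0 char='s'
After 4 (b): row=0 col=0 char='s'
After 5 (G): row=2 col=0 char='t'
After 6 (j): row=2 col=0 char='t'
After 7 (w): row=2 col=6 char='b'
After 8 (G): row=2 col=0 char='t'
After 9 (l): row=2 col=1 char='r'
After 10 (h): row=2 col=0 char='t'
After 11 (h): row=2 col=0 char='t'
After 12 (l): row=2 col=1 char='r'

Answer: 2,1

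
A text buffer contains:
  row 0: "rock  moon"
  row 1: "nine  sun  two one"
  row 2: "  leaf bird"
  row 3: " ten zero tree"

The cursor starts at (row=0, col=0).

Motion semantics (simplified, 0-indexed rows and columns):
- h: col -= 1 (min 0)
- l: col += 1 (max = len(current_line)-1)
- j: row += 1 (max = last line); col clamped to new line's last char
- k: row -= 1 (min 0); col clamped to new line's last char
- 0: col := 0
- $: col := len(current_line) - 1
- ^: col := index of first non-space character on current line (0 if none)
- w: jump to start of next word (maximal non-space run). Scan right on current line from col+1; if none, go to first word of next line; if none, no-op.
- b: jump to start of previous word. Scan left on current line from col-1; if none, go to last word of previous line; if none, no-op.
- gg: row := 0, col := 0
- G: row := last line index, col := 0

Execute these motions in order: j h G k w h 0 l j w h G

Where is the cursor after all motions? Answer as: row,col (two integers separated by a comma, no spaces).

After 1 (j): row=1 col=0 char='n'
After 2 (h): row=1 col=0 char='n'
After 3 (G): row=3 col=0 char='_'
After 4 (k): row=2 col=0 char='_'
After 5 (w): row=2 col=2 char='l'
After 6 (h): row=2 col=1 char='_'
After 7 (0): row=2 col=0 char='_'
After 8 (l): row=2 col=1 char='_'
After 9 (j): row=3 col=1 char='t'
After 10 (w): row=3 col=5 char='z'
After 11 (h): row=3 col=4 char='_'
After 12 (G): row=3 col=0 char='_'

Answer: 3,0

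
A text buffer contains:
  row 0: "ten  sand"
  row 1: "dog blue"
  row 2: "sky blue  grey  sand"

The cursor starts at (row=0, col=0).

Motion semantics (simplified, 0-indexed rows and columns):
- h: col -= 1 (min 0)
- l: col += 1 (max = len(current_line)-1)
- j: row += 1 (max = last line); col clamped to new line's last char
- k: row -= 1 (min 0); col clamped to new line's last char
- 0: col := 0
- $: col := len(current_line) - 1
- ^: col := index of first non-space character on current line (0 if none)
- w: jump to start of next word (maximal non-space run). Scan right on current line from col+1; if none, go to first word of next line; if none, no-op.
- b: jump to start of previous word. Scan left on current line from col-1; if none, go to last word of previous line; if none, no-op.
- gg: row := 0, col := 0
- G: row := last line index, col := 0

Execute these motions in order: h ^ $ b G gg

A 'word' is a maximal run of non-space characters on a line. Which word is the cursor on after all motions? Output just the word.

Answer: ten

Derivation:
After 1 (h): row=0 col=0 char='t'
After 2 (^): row=0 col=0 char='t'
After 3 ($): row=0 col=8 char='d'
After 4 (b): row=0 col=5 char='s'
After 5 (G): row=2 col=0 char='s'
After 6 (gg): row=0 col=0 char='t'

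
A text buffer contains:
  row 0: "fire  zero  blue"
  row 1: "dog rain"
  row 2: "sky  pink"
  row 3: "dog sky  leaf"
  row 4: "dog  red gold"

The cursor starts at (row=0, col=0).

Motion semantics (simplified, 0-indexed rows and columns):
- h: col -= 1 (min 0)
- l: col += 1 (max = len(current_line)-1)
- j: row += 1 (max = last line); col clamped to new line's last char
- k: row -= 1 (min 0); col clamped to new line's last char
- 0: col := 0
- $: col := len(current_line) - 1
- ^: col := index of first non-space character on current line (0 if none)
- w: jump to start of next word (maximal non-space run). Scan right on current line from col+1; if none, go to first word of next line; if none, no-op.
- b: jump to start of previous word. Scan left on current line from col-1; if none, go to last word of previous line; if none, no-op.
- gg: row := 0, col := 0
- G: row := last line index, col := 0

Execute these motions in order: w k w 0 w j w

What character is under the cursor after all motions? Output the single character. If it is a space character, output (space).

Answer: s

Derivation:
After 1 (w): row=0 col=6 char='z'
After 2 (k): row=0 col=6 char='z'
After 3 (w): row=0 col=12 char='b'
After 4 (0): row=0 col=0 char='f'
After 5 (w): row=0 col=6 char='z'
After 6 (j): row=1 col=6 char='i'
After 7 (w): row=2 col=0 char='s'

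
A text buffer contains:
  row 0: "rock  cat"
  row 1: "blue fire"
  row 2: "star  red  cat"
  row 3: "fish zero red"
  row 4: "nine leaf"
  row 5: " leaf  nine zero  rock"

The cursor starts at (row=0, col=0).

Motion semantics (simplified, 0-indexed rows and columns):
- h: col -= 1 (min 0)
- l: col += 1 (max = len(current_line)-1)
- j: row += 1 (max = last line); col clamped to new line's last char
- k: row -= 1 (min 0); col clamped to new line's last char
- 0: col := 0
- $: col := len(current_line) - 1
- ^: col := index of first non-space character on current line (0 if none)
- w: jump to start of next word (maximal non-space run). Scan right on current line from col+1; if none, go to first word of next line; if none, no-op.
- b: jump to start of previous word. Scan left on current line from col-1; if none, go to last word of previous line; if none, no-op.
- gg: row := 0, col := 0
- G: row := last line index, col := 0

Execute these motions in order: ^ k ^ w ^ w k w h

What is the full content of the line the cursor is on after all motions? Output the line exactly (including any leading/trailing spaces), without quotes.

After 1 (^): row=0 col=0 char='r'
After 2 (k): row=0 col=0 char='r'
After 3 (^): row=0 col=0 char='r'
After 4 (w): row=0 col=6 char='c'
After 5 (^): row=0 col=0 char='r'
After 6 (w): row=0 col=6 char='c'
After 7 (k): row=0 col=6 char='c'
After 8 (w): row=1 col=0 char='b'
After 9 (h): row=1 col=0 char='b'

Answer: blue fire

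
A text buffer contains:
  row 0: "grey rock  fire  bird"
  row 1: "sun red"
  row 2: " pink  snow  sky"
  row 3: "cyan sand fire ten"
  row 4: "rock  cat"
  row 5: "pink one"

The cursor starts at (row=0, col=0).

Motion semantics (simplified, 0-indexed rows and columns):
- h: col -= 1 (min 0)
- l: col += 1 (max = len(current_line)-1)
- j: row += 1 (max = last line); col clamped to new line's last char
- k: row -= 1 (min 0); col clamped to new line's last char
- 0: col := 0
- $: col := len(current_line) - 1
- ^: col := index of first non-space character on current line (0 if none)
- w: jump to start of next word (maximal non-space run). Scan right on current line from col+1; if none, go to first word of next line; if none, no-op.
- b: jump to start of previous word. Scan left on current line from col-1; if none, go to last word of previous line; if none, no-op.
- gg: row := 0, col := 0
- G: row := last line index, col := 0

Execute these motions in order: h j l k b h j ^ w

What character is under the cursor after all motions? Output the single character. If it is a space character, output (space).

After 1 (h): row=0 col=0 char='g'
After 2 (j): row=1 col=0 char='s'
After 3 (l): row=1 col=1 char='u'
After 4 (k): row=0 col=1 char='r'
After 5 (b): row=0 col=0 char='g'
After 6 (h): row=0 col=0 char='g'
After 7 (j): row=1 col=0 char='s'
After 8 (^): row=1 col=0 char='s'
After 9 (w): row=1 col=4 char='r'

Answer: r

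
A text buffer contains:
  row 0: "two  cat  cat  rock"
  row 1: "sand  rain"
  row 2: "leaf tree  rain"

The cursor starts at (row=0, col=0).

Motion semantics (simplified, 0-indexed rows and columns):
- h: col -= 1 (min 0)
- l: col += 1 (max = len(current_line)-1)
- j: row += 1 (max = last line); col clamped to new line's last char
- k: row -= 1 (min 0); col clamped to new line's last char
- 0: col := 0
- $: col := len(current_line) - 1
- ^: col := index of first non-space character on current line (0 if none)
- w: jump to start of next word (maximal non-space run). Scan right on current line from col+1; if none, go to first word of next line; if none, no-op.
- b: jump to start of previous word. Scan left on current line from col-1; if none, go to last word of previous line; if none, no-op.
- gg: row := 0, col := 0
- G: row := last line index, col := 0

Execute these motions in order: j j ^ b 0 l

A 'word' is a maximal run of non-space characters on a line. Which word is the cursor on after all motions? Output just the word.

Answer: sand

Derivation:
After 1 (j): row=1 col=0 char='s'
After 2 (j): row=2 col=0 char='l'
After 3 (^): row=2 col=0 char='l'
After 4 (b): row=1 col=6 char='r'
After 5 (0): row=1 col=0 char='s'
After 6 (l): row=1 col=1 char='a'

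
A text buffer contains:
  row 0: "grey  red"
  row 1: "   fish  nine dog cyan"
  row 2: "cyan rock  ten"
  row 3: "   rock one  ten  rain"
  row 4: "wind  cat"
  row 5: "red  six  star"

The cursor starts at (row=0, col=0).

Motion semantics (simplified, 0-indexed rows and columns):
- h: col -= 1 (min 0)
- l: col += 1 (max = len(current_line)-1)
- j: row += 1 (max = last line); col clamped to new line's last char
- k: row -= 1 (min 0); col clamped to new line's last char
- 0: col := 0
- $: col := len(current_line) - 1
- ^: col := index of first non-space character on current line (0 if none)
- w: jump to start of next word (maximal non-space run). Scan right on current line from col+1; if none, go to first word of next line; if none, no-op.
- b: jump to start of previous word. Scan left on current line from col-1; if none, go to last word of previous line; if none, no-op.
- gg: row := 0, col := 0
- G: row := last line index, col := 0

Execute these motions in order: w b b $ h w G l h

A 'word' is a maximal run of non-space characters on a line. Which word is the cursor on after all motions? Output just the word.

Answer: red

Derivation:
After 1 (w): row=0 col=6 char='r'
After 2 (b): row=0 col=0 char='g'
After 3 (b): row=0 col=0 char='g'
After 4 ($): row=0 col=8 char='d'
After 5 (h): row=0 col=7 char='e'
After 6 (w): row=1 col=3 char='f'
After 7 (G): row=5 col=0 char='r'
After 8 (l): row=5 col=1 char='e'
After 9 (h): row=5 col=0 char='r'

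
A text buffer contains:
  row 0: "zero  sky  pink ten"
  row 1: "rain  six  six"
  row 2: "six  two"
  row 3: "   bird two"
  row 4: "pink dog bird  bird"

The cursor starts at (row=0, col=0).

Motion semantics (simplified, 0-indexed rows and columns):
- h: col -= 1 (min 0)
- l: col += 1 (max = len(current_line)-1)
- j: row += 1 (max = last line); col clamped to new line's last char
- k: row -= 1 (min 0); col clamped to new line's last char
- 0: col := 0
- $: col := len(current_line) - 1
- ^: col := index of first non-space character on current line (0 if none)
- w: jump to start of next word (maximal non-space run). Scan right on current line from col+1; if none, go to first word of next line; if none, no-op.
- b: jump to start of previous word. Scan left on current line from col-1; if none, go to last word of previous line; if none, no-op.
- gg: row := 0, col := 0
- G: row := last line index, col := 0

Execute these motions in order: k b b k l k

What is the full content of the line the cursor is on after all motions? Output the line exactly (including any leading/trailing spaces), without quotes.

Answer: zero  sky  pink ten

Derivation:
After 1 (k): row=0 col=0 char='z'
After 2 (b): row=0 col=0 char='z'
After 3 (b): row=0 col=0 char='z'
After 4 (k): row=0 col=0 char='z'
After 5 (l): row=0 col=1 char='e'
After 6 (k): row=0 col=1 char='e'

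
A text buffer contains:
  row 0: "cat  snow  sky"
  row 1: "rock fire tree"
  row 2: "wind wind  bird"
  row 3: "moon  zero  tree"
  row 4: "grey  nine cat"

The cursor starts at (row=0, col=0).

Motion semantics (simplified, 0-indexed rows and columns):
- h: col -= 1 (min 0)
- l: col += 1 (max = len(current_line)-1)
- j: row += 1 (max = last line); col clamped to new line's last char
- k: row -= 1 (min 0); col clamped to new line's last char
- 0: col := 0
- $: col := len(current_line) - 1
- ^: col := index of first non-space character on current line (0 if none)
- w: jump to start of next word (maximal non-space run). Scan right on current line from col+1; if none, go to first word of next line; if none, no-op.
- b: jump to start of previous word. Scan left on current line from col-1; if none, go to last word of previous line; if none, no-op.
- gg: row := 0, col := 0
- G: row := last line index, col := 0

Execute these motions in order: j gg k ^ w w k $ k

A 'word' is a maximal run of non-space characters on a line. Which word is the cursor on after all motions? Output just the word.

After 1 (j): row=1 col=0 char='r'
After 2 (gg): row=0 col=0 char='c'
After 3 (k): row=0 col=0 char='c'
After 4 (^): row=0 col=0 char='c'
After 5 (w): row=0 col=5 char='s'
After 6 (w): row=0 col=11 char='s'
After 7 (k): row=0 col=11 char='s'
After 8 ($): row=0 col=13 char='y'
After 9 (k): row=0 col=13 char='y'

Answer: sky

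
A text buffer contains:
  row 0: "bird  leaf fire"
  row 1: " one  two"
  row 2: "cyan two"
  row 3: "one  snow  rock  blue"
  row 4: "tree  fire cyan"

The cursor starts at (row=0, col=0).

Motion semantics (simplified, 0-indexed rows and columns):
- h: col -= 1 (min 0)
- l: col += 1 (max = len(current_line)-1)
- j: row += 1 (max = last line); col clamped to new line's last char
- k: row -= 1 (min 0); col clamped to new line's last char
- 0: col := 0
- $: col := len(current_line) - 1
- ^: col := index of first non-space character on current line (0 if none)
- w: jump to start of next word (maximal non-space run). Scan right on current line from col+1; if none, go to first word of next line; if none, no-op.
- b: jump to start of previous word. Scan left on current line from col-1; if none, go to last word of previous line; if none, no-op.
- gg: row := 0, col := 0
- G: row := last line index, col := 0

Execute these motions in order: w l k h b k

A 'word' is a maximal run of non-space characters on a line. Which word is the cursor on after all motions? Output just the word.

Answer: bird

Derivation:
After 1 (w): row=0 col=6 char='l'
After 2 (l): row=0 col=7 char='e'
After 3 (k): row=0 col=7 char='e'
After 4 (h): row=0 col=6 char='l'
After 5 (b): row=0 col=0 char='b'
After 6 (k): row=0 col=0 char='b'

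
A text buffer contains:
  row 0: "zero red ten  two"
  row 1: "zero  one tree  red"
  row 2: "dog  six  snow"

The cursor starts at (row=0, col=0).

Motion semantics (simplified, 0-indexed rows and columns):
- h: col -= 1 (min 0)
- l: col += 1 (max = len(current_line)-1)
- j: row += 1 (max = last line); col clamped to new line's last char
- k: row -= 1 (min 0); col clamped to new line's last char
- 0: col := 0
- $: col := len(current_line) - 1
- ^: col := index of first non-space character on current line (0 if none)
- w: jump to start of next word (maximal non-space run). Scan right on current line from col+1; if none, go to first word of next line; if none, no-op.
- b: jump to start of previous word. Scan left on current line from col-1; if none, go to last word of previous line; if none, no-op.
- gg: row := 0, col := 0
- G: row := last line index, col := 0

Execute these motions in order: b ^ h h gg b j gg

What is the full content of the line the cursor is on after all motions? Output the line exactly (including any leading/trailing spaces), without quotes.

Answer: zero red ten  two

Derivation:
After 1 (b): row=0 col=0 char='z'
After 2 (^): row=0 col=0 char='z'
After 3 (h): row=0 col=0 char='z'
After 4 (h): row=0 col=0 char='z'
After 5 (gg): row=0 col=0 char='z'
After 6 (b): row=0 col=0 char='z'
After 7 (j): row=1 col=0 char='z'
After 8 (gg): row=0 col=0 char='z'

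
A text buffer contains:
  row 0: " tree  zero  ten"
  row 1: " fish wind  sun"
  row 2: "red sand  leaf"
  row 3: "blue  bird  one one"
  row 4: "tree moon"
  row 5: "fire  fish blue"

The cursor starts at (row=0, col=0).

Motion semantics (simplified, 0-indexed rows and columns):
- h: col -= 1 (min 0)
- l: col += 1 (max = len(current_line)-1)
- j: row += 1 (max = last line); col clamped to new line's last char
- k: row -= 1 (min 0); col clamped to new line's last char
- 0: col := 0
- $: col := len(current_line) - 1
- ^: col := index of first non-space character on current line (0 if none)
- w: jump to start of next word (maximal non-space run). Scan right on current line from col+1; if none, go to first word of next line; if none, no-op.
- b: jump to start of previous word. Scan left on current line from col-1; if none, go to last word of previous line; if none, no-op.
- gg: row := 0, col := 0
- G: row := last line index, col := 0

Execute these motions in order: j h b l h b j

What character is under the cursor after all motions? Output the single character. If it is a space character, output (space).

Answer: i

Derivation:
After 1 (j): row=1 col=0 char='_'
After 2 (h): row=1 col=0 char='_'
After 3 (b): row=0 col=13 char='t'
After 4 (l): row=0 col=14 char='e'
After 5 (h): row=0 col=13 char='t'
After 6 (b): row=0 col=7 char='z'
After 7 (j): row=1 col=7 char='i'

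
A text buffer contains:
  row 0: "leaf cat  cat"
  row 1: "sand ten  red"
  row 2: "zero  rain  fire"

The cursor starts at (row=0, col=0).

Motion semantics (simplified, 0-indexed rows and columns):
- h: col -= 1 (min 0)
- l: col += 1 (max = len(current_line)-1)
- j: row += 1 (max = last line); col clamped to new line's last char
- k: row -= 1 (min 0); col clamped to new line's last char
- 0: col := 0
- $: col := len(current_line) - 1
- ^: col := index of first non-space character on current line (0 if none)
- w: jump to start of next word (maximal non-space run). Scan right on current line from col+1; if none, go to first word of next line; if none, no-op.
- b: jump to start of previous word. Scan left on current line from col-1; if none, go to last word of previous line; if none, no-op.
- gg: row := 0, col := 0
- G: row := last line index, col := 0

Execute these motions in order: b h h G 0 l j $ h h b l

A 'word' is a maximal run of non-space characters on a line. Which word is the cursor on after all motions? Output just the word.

Answer: fire

Derivation:
After 1 (b): row=0 col=0 char='l'
After 2 (h): row=0 col=0 char='l'
After 3 (h): row=0 col=0 char='l'
After 4 (G): row=2 col=0 char='z'
After 5 (0): row=2 col=0 char='z'
After 6 (l): row=2 col=1 char='e'
After 7 (j): row=2 col=1 char='e'
After 8 ($): row=2 col=15 char='e'
After 9 (h): row=2 col=14 char='r'
After 10 (h): row=2 col=13 char='i'
After 11 (b): row=2 col=12 char='f'
After 12 (l): row=2 col=13 char='i'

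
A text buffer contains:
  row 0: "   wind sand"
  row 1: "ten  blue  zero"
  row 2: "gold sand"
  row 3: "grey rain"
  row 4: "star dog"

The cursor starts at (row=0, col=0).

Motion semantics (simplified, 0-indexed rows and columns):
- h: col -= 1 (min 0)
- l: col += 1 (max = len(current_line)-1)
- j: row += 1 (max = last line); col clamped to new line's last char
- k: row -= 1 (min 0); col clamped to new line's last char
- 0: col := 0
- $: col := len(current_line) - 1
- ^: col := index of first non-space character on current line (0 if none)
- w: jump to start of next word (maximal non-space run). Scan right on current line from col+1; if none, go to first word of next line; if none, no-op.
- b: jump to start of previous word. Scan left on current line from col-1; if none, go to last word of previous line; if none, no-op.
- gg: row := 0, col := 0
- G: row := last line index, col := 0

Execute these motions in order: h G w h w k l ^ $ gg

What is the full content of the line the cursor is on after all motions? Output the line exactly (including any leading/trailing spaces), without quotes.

Answer:    wind sand

Derivation:
After 1 (h): row=0 col=0 char='_'
After 2 (G): row=4 col=0 char='s'
After 3 (w): row=4 col=5 char='d'
After 4 (h): row=4 col=4 char='_'
After 5 (w): row=4 col=5 char='d'
After 6 (k): row=3 col=5 char='r'
After 7 (l): row=3 col=6 char='a'
After 8 (^): row=3 col=0 char='g'
After 9 ($): row=3 col=8 char='n'
After 10 (gg): row=0 col=0 char='_'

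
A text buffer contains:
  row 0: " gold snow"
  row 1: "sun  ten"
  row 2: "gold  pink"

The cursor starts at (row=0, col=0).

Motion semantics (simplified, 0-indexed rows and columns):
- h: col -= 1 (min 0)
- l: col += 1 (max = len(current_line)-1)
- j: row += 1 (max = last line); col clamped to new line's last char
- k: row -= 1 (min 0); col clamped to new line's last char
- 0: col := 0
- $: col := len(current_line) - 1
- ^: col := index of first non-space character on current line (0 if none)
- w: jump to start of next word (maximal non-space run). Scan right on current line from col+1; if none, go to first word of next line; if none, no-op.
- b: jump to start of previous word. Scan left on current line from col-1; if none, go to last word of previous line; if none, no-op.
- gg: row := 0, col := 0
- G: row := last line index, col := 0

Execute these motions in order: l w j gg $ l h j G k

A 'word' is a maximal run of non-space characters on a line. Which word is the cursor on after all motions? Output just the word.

After 1 (l): row=0 col=1 char='g'
After 2 (w): row=0 col=6 char='s'
After 3 (j): row=1 col=6 char='e'
After 4 (gg): row=0 col=0 char='_'
After 5 ($): row=0 col=9 char='w'
After 6 (l): row=0 col=9 char='w'
After 7 (h): row=0 col=8 char='o'
After 8 (j): row=1 col=7 char='n'
After 9 (G): row=2 col=0 char='g'
After 10 (k): row=1 col=0 char='s'

Answer: sun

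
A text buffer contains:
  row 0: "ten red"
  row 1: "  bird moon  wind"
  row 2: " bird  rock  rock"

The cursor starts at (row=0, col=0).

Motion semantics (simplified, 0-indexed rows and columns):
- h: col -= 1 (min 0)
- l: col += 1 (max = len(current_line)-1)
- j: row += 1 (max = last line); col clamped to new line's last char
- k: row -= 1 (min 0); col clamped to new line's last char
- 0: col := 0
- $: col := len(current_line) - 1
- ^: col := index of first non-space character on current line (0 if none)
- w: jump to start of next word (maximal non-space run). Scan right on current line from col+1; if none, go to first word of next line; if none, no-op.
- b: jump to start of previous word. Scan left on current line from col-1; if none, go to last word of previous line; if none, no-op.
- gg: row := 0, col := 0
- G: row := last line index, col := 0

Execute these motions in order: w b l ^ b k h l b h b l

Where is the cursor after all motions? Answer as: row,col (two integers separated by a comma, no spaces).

Answer: 0,1

Derivation:
After 1 (w): row=0 col=4 char='r'
After 2 (b): row=0 col=0 char='t'
After 3 (l): row=0 col=1 char='e'
After 4 (^): row=0 col=0 char='t'
After 5 (b): row=0 col=0 char='t'
After 6 (k): row=0 col=0 char='t'
After 7 (h): row=0 col=0 char='t'
After 8 (l): row=0 col=1 char='e'
After 9 (b): row=0 col=0 char='t'
After 10 (h): row=0 col=0 char='t'
After 11 (b): row=0 col=0 char='t'
After 12 (l): row=0 col=1 char='e'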